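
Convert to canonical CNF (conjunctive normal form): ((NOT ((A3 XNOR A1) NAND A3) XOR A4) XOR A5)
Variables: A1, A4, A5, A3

(A1 OR A4 OR A5 OR A3) AND (A1 OR A4 OR A5 OR NOT A3) AND (A1 OR NOT A4 OR NOT A5 OR A3) AND (A1 OR NOT A4 OR NOT A5 OR NOT A3) AND (NOT A1 OR A4 OR A5 OR A3) AND (NOT A1 OR A4 OR NOT A5 OR NOT A3) AND (NOT A1 OR NOT A4 OR A5 OR NOT A3) AND (NOT A1 OR NOT A4 OR NOT A5 OR A3)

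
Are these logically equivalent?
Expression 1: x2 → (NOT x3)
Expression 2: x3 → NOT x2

Yes, Contrapositive is always equivalent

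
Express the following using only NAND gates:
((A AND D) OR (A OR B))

((((A NAND D) NAND (A NAND D)) NAND ((A NAND D) NAND (A NAND D))) NAND (((A NAND A) NAND (B NAND B)) NAND ((A NAND A) NAND (B NAND B))))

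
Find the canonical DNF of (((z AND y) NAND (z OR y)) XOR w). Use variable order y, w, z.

(NOT y AND NOT w AND NOT z) OR (NOT y AND NOT w AND z) OR (y AND NOT w AND NOT z) OR (y AND w AND z)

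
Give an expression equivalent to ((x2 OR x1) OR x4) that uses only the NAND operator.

((((x2 NAND x2) NAND (x1 NAND x1)) NAND ((x2 NAND x2) NAND (x1 NAND x1))) NAND (x4 NAND x4))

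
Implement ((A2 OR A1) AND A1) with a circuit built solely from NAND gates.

((((A2 NAND A2) NAND (A1 NAND A1)) NAND A1) NAND (((A2 NAND A2) NAND (A1 NAND A1)) NAND A1))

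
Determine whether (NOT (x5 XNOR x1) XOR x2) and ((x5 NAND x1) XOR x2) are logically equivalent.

No. Counterexample: with x5=0, x2=0, x1=0, Expression 1 = 0 but Expression 2 = 1.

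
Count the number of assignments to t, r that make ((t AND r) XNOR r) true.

Satisfying assignments: (0,0), (1,0), (1,1)
Count: 3 out of 4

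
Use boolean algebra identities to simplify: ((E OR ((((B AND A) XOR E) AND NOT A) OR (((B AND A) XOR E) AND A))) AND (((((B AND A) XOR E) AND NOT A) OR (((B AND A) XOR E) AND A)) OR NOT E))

By distribution ((E OR v) AND (E OR NOT v) = E) then distribution ((E AND v) OR (E AND NOT v) = E):
= ((B AND A) XOR E)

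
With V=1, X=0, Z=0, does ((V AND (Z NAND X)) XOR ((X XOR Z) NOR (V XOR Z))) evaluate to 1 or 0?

Substituting: ((1 AND (0 NAND 0)) XOR ((0 XOR 0) NOR (1 XOR 0)))
= 1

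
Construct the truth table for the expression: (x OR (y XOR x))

y | x | Output
--------------
0 | 0 | 0
0 | 1 | 1
1 | 0 | 1
1 | 1 | 1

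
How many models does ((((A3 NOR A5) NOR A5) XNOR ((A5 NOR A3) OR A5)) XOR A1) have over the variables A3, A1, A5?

Satisfying assignments: (0,1,0), (0,1,1), (1,1,0), (1,1,1)
Count: 4 out of 8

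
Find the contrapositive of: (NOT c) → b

Contrapositive: NOT b → c
Note: A statement and its contrapositive are logically equivalent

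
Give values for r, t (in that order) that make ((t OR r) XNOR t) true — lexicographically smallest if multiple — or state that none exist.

r=0, t=0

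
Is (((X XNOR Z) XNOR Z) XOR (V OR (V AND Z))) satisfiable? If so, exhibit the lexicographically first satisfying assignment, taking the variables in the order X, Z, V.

X=0, Z=0, V=1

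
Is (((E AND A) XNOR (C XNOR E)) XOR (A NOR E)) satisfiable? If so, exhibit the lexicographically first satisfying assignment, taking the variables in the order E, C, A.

E=0, C=0, A=0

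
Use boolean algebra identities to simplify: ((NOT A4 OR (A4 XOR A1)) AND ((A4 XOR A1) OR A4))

By distribution ((E OR v) AND (E OR NOT v) = E):
= (A4 XOR A1)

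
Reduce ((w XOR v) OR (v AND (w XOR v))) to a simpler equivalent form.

By absorption (E OR (E AND v) = E):
= (w XOR v)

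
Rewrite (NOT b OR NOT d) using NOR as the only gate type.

(((b NOR b) NOR (d NOR d)) NOR ((b NOR b) NOR (d NOR d)))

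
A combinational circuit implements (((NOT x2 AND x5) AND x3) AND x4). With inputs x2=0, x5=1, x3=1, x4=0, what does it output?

Substituting: (((NOT 0 AND 1) AND 1) AND 0)
= 0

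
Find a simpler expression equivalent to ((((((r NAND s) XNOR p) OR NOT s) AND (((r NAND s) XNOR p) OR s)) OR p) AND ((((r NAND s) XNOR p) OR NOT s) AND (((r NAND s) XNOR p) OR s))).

By absorption (E AND (E OR v) = E) then distribution ((E OR v) AND (E OR NOT v) = E):
= ((r NAND s) XNOR p)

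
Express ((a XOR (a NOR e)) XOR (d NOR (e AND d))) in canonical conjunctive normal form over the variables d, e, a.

(d OR e OR a) AND (d OR e OR NOT a) AND (d OR NOT e OR NOT a) AND (NOT d OR NOT e OR a)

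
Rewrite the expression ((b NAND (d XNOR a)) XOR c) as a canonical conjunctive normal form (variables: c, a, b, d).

(c OR a OR NOT b OR d) AND (c OR NOT a OR NOT b OR NOT d) AND (NOT c OR a OR b OR d) AND (NOT c OR a OR b OR NOT d) AND (NOT c OR a OR NOT b OR NOT d) AND (NOT c OR NOT a OR b OR d) AND (NOT c OR NOT a OR b OR NOT d) AND (NOT c OR NOT a OR NOT b OR d)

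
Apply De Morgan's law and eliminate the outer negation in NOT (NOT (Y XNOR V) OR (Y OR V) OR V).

(Y XNOR V) AND NOT (Y OR V) AND NOT V
De Morgan's: NOT(OR of terms) = AND of negations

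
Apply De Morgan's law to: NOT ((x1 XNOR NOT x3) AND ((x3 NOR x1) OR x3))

NOT (x1 XNOR NOT x3) OR NOT ((x3 NOR x1) OR x3)
De Morgan's: NOT(AND of terms) = OR of negations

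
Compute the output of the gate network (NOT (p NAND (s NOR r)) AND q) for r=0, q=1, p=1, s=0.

Substituting: (NOT (1 NAND (0 NOR 0)) AND 1)
= 1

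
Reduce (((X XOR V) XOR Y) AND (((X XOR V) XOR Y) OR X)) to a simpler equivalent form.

By absorption (E AND (E OR v) = E):
= ((X XOR V) XOR Y)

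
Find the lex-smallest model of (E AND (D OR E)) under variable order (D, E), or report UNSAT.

D=0, E=1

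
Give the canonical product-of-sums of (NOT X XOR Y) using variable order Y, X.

ΠM(1, 2) = (Y OR NOT X) AND (NOT Y OR X)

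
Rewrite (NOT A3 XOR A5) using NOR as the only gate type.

(((((A3 NOR A3) NOR A5) NOR ((A3 NOR A3) NOR A5)) NOR (((A3 NOR A3) NOR A5) NOR ((A3 NOR A3) NOR A5))) NOR (((((A3 NOR A3) NOR (A3 NOR A3)) NOR (A5 NOR A5)) NOR (((A3 NOR A3) NOR (A3 NOR A3)) NOR (A5 NOR A5))) NOR ((((A3 NOR A3) NOR (A3 NOR A3)) NOR (A5 NOR A5)) NOR (((A3 NOR A3) NOR (A3 NOR A3)) NOR (A5 NOR A5)))))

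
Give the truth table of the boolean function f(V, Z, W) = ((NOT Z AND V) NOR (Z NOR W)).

V | Z | W | Output
------------------
0 | 0 | 0 | 0
0 | 0 | 1 | 1
0 | 1 | 0 | 1
0 | 1 | 1 | 1
1 | 0 | 0 | 0
1 | 0 | 1 | 0
1 | 1 | 0 | 1
1 | 1 | 1 | 1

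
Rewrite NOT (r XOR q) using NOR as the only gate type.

(((((r NOR q) NOR (r NOR q)) NOR ((r NOR q) NOR (r NOR q))) NOR ((((r NOR r) NOR (q NOR q)) NOR ((r NOR r) NOR (q NOR q))) NOR (((r NOR r) NOR (q NOR q)) NOR ((r NOR r) NOR (q NOR q))))) NOR ((((r NOR q) NOR (r NOR q)) NOR ((r NOR q) NOR (r NOR q))) NOR ((((r NOR r) NOR (q NOR q)) NOR ((r NOR r) NOR (q NOR q))) NOR (((r NOR r) NOR (q NOR q)) NOR ((r NOR r) NOR (q NOR q))))))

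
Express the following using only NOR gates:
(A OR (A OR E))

((A NOR ((A NOR E) NOR (A NOR E))) NOR (A NOR ((A NOR E) NOR (A NOR E))))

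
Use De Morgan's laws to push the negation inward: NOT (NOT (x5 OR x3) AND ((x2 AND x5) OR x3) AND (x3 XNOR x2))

(x5 OR x3) OR NOT ((x2 AND x5) OR x3) OR NOT (x3 XNOR x2)
De Morgan's: NOT(AND of terms) = OR of negations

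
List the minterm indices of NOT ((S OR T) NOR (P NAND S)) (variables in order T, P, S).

Σm(0, 1, 2, 3, 4, 5, 6, 7) = (NOT T AND NOT P AND NOT S) OR (NOT T AND NOT P AND S) OR (NOT T AND P AND NOT S) OR (NOT T AND P AND S) OR (T AND NOT P AND NOT S) OR (T AND NOT P AND S) OR (T AND P AND NOT S) OR (T AND P AND S)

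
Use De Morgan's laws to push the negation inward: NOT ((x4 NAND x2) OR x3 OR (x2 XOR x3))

NOT (x4 NAND x2) AND NOT x3 AND NOT (x2 XOR x3)
De Morgan's: NOT(OR of terms) = AND of negations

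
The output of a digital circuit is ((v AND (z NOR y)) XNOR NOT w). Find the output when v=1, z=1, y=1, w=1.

Substituting: ((1 AND (1 NOR 1)) XNOR NOT 1)
= 1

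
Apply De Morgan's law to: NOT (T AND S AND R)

NOT T OR NOT S OR NOT R
De Morgan's: NOT(AND of terms) = OR of negations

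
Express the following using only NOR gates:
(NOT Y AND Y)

(((Y NOR Y) NOR (Y NOR Y)) NOR (Y NOR Y))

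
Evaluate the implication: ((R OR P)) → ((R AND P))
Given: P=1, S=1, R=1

Antecedent ((R OR P)) = 1; consequent ((R AND P)) = 1.
1 → 1 = 1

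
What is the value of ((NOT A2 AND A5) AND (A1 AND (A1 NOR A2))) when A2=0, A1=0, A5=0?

Substituting: ((NOT 0 AND 0) AND (0 AND (0 NOR 0)))
= 0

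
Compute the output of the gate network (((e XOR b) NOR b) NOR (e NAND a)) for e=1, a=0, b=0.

Substituting: (((1 XOR 0) NOR 0) NOR (1 NAND 0))
= 0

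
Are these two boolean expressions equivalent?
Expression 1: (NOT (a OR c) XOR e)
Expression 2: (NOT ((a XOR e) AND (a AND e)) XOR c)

No. Counterexample: with c=0, a=0, e=1, Expression 1 = 0 but Expression 2 = 1.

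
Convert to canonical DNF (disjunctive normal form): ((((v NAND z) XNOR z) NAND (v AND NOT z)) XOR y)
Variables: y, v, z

(NOT y AND NOT v AND NOT z) OR (NOT y AND NOT v AND z) OR (NOT y AND v AND NOT z) OR (NOT y AND v AND z)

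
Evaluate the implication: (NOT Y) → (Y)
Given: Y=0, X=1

Antecedent (NOT Y) = 1; consequent (Y) = 0.
1 → 0 = 0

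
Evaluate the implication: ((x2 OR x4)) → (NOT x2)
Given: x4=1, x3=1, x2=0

Antecedent ((x2 OR x4)) = 1; consequent (NOT x2) = 1.
1 → 1 = 1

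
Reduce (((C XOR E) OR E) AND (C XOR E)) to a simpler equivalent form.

By absorption (E AND (E OR v) = E):
= (C XOR E)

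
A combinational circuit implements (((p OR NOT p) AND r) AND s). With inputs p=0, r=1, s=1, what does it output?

Substituting: (((0 OR NOT 0) AND 1) AND 1)
= 1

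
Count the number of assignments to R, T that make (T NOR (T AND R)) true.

Satisfying assignments: (0,0), (1,0)
Count: 2 out of 4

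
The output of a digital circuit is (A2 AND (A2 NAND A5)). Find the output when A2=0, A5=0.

Substituting: (0 AND (0 NAND 0))
= 0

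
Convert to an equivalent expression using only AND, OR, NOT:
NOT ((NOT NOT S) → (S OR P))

(NOT NOT S) AND NOT (S OR P)
(Negated implication: NOT(A → B) = A AND NOT B)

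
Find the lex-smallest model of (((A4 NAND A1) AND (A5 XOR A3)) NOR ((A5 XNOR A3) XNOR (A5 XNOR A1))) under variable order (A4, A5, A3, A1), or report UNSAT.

A4=0, A5=0, A3=0, A1=1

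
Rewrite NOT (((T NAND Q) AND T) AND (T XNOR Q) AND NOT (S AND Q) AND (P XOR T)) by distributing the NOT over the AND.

NOT ((T NAND Q) AND T) OR NOT (T XNOR Q) OR (S AND Q) OR NOT (P XOR T)
De Morgan's: NOT(AND of terms) = OR of negations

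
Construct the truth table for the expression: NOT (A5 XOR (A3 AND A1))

A1 | A5 | A3 | Output
---------------------
0 | 0 | 0 | 1
0 | 0 | 1 | 1
0 | 1 | 0 | 0
0 | 1 | 1 | 0
1 | 0 | 0 | 1
1 | 0 | 1 | 0
1 | 1 | 0 | 0
1 | 1 | 1 | 1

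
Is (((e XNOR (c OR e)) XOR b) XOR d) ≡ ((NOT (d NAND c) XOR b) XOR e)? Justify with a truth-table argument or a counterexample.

No. Counterexample: with b=0, d=0, c=0, e=0, Expression 1 = 1 but Expression 2 = 0.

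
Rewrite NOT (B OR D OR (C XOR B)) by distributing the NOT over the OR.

NOT B AND NOT D AND NOT (C XOR B)
De Morgan's: NOT(OR of terms) = AND of negations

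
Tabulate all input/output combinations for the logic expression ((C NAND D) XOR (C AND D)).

C | D | Output
--------------
0 | 0 | 1
0 | 1 | 1
1 | 0 | 1
1 | 1 | 1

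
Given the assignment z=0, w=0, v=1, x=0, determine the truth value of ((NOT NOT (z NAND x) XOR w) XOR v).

Substituting: ((NOT NOT (0 NAND 0) XOR 0) XOR 1)
= 0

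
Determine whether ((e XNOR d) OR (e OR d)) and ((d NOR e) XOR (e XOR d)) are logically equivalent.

No. Counterexample: with d=1, e=1, Expression 1 = 1 but Expression 2 = 0.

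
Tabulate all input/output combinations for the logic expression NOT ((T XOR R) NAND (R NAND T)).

R | T | Output
--------------
0 | 0 | 0
0 | 1 | 1
1 | 0 | 1
1 | 1 | 0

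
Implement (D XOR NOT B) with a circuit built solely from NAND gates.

((D NAND (D NAND (B NAND B))) NAND ((B NAND B) NAND (D NAND (B NAND B))))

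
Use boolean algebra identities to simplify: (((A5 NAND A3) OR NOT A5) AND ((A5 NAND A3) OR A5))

By distribution ((E OR v) AND (E OR NOT v) = E):
= (A5 NAND A3)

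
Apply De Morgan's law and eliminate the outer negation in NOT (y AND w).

NOT y OR NOT w
De Morgan's: NOT(AND of terms) = OR of negations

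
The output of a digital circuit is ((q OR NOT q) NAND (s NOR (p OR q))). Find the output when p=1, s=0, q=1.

Substituting: ((1 OR NOT 1) NAND (0 NOR (1 OR 1)))
= 1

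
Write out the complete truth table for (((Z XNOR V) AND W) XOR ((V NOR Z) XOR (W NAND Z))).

W | Z | V | Output
------------------
0 | 0 | 0 | 0
0 | 0 | 1 | 1
0 | 1 | 0 | 1
0 | 1 | 1 | 1
1 | 0 | 0 | 1
1 | 0 | 1 | 1
1 | 1 | 0 | 0
1 | 1 | 1 | 1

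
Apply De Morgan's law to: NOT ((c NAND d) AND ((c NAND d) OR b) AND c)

NOT (c NAND d) OR NOT ((c NAND d) OR b) OR NOT c
De Morgan's: NOT(AND of terms) = OR of negations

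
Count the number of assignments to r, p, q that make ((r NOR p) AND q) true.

Satisfying assignments: (0,0,1)
Count: 1 out of 8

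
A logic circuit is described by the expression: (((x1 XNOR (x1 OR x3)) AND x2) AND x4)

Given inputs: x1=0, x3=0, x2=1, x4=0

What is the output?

Substituting: (((0 XNOR (0 OR 0)) AND 1) AND 0)
= 0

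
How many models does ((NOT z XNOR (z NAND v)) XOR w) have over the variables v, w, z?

Satisfying assignments: (0,0,0), (0,1,1), (1,0,0), (1,0,1)
Count: 4 out of 8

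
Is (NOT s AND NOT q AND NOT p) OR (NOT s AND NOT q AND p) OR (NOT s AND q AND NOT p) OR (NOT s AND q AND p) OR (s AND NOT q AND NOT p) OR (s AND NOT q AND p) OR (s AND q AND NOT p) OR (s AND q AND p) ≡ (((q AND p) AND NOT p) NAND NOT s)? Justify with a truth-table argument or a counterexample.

Yes, they are equivalent — the two output columns agree on all 8 assignments:
s | q | p | Expression 1 | Expression 2
---------------------------------------
0 | 0 | 0 | 1 | 1
0 | 0 | 1 | 1 | 1
0 | 1 | 0 | 1 | 1
0 | 1 | 1 | 1 | 1
1 | 0 | 0 | 1 | 1
1 | 0 | 1 | 1 | 1
1 | 1 | 0 | 1 | 1
1 | 1 | 1 | 1 | 1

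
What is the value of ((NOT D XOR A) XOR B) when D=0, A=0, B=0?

Substituting: ((NOT 0 XOR 0) XOR 0)
= 1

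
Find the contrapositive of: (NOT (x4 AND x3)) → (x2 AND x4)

Contrapositive: NOT (x2 AND x4) → (x4 AND x3)
Note: A statement and its contrapositive are logically equivalent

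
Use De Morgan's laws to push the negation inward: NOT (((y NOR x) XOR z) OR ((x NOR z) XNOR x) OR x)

NOT ((y NOR x) XOR z) AND NOT ((x NOR z) XNOR x) AND NOT x
De Morgan's: NOT(OR of terms) = AND of negations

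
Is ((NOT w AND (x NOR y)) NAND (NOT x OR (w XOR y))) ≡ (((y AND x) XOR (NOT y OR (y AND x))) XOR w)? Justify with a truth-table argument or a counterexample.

No. Counterexample: with w=0, y=0, x=0, Expression 1 = 0 but Expression 2 = 1.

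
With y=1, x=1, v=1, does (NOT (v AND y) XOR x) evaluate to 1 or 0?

Substituting: (NOT (1 AND 1) XOR 1)
= 1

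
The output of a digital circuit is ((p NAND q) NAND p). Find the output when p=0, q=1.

Substituting: ((0 NAND 1) NAND 0)
= 1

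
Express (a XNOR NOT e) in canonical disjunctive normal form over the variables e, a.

(NOT e AND a) OR (e AND NOT a)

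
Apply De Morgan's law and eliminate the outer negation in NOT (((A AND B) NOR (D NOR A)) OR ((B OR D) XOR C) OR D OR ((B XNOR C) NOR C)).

NOT ((A AND B) NOR (D NOR A)) AND NOT ((B OR D) XOR C) AND NOT D AND NOT ((B XNOR C) NOR C)
De Morgan's: NOT(OR of terms) = AND of negations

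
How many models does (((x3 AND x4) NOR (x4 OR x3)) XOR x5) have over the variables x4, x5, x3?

Satisfying assignments: (0,0,0), (0,1,1), (1,1,0), (1,1,1)
Count: 4 out of 8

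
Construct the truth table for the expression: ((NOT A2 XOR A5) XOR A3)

A5 | A2 | A3 | Output
---------------------
0 | 0 | 0 | 1
0 | 0 | 1 | 0
0 | 1 | 0 | 0
0 | 1 | 1 | 1
1 | 0 | 0 | 0
1 | 0 | 1 | 1
1 | 1 | 0 | 1
1 | 1 | 1 | 0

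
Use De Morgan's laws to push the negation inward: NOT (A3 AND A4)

NOT A3 OR NOT A4
De Morgan's: NOT(AND of terms) = OR of negations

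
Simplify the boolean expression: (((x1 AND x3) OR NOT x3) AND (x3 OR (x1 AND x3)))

By distribution ((E OR v) AND (E OR NOT v) = E):
= (x1 AND x3)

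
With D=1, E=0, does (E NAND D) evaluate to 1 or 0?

Substituting: (0 NAND 1)
= 1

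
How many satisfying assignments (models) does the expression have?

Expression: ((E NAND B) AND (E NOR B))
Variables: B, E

Satisfying assignments: (0,0)
Count: 1 out of 4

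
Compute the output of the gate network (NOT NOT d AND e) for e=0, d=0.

Substituting: (NOT NOT 0 AND 0)
= 0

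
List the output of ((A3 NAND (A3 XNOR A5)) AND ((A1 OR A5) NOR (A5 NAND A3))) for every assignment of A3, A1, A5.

A3 | A1 | A5 | Output
---------------------
0 | 0 | 0 | 0
0 | 0 | 1 | 0
0 | 1 | 0 | 0
0 | 1 | 1 | 0
1 | 0 | 0 | 0
1 | 0 | 1 | 0
1 | 1 | 0 | 0
1 | 1 | 1 | 0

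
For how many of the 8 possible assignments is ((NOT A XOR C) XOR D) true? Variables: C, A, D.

Satisfying assignments: (0,0,0), (0,1,1), (1,0,1), (1,1,0)
Count: 4 out of 8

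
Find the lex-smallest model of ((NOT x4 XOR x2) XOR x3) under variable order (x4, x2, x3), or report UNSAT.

x4=0, x2=0, x3=0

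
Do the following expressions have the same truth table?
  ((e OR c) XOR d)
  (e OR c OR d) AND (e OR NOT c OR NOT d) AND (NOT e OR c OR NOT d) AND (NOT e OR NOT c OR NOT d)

Yes, they are equivalent — the two output columns agree on all 8 assignments:
e | c | d | Expression 1 | Expression 2
---------------------------------------
0 | 0 | 0 | 0 | 0
0 | 0 | 1 | 1 | 1
0 | 1 | 0 | 1 | 1
0 | 1 | 1 | 0 | 0
1 | 0 | 0 | 1 | 1
1 | 0 | 1 | 0 | 0
1 | 1 | 0 | 1 | 1
1 | 1 | 1 | 0 | 0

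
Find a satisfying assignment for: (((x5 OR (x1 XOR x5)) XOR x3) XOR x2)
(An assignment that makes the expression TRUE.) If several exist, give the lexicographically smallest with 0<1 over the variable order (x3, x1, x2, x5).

x3=0, x1=0, x2=0, x5=1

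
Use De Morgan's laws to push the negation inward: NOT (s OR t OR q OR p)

NOT s AND NOT t AND NOT q AND NOT p
De Morgan's: NOT(OR of terms) = AND of negations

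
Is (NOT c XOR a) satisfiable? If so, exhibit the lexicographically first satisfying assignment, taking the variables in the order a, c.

a=0, c=0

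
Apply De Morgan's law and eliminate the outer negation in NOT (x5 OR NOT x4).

NOT x5 AND x4
De Morgan's: NOT(OR of terms) = AND of negations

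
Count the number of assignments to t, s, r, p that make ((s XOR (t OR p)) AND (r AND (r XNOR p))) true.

Satisfying assignments: (0,0,1,1), (1,0,1,1)
Count: 2 out of 16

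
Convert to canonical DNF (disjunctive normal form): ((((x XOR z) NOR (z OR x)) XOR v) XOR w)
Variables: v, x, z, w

(NOT v AND NOT x AND NOT z AND NOT w) OR (NOT v AND NOT x AND z AND w) OR (NOT v AND x AND NOT z AND w) OR (NOT v AND x AND z AND w) OR (v AND NOT x AND NOT z AND w) OR (v AND NOT x AND z AND NOT w) OR (v AND x AND NOT z AND NOT w) OR (v AND x AND z AND NOT w)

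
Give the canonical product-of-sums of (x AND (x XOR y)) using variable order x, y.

ΠM(0, 1, 3) = (x OR y) AND (x OR NOT y) AND (NOT x OR NOT y)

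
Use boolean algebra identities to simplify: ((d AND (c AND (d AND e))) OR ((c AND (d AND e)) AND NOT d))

By distribution ((E AND v) OR (E AND NOT v) = E):
= (c AND (d AND e))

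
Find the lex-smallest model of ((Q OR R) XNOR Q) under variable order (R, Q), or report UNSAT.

R=0, Q=0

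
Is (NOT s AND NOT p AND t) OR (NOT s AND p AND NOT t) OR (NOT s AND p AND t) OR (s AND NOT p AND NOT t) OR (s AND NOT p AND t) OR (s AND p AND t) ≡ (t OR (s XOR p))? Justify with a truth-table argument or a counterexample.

Yes, they are equivalent — the two output columns agree on all 8 assignments:
s | p | t | Expression 1 | Expression 2
---------------------------------------
0 | 0 | 0 | 0 | 0
0 | 0 | 1 | 1 | 1
0 | 1 | 0 | 1 | 1
0 | 1 | 1 | 1 | 1
1 | 0 | 0 | 1 | 1
1 | 0 | 1 | 1 | 1
1 | 1 | 0 | 0 | 0
1 | 1 | 1 | 1 | 1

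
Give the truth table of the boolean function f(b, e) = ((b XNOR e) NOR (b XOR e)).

b | e | Output
--------------
0 | 0 | 0
0 | 1 | 0
1 | 0 | 0
1 | 1 | 0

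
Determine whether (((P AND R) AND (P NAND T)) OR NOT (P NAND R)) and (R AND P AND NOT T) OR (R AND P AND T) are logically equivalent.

Yes, they are equivalent — the two output columns agree on all 8 assignments:
R | P | T | Expression 1 | Expression 2
---------------------------------------
0 | 0 | 0 | 0 | 0
0 | 0 | 1 | 0 | 0
0 | 1 | 0 | 0 | 0
0 | 1 | 1 | 0 | 0
1 | 0 | 0 | 0 | 0
1 | 0 | 1 | 0 | 0
1 | 1 | 0 | 1 | 1
1 | 1 | 1 | 1 | 1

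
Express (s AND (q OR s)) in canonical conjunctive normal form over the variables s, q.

(s OR q) AND (s OR NOT q)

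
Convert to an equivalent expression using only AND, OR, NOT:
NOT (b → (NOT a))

b AND a
(Negated implication: NOT(A → B) = A AND NOT B)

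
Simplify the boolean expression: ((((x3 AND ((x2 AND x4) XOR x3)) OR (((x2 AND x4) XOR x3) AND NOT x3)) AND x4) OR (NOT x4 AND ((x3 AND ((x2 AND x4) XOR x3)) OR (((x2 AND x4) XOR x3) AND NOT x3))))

By distribution ((E AND v) OR (E AND NOT v) = E) then distribution ((E AND v) OR (E AND NOT v) = E):
= ((x2 AND x4) XOR x3)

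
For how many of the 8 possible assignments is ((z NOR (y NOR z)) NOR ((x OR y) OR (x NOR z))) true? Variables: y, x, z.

Satisfying assignments: (0,0,1)
Count: 1 out of 8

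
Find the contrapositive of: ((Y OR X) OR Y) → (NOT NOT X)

Contrapositive: NOT X → NOT ((Y OR X) OR Y)
Note: A statement and its contrapositive are logically equivalent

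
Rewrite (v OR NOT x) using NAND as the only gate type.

((v NAND v) NAND ((x NAND x) NAND (x NAND x)))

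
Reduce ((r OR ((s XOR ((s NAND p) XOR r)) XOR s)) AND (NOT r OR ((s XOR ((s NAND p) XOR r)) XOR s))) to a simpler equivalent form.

By distribution ((E OR v) AND (E OR NOT v) = E) then XOR self-cancellation ((E XOR v) XOR v = E):
= ((s NAND p) XOR r)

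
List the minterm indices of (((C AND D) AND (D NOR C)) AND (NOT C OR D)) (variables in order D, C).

Σm() = FALSE (no minterms)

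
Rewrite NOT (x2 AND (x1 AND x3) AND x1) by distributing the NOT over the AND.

NOT x2 OR NOT (x1 AND x3) OR NOT x1
De Morgan's: NOT(AND of terms) = OR of negations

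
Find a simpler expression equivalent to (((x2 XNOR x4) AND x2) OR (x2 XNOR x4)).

By absorption (E OR (E AND v) = E):
= (x2 XNOR x4)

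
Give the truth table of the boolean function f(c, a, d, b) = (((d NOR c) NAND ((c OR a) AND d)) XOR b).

c | a | d | b | Output
----------------------
0 | 0 | 0 | 0 | 1
0 | 0 | 0 | 1 | 0
0 | 0 | 1 | 0 | 1
0 | 0 | 1 | 1 | 0
0 | 1 | 0 | 0 | 1
0 | 1 | 0 | 1 | 0
0 | 1 | 1 | 0 | 1
0 | 1 | 1 | 1 | 0
1 | 0 | 0 | 0 | 1
1 | 0 | 0 | 1 | 0
1 | 0 | 1 | 0 | 1
1 | 0 | 1 | 1 | 0
1 | 1 | 0 | 0 | 1
1 | 1 | 0 | 1 | 0
1 | 1 | 1 | 0 | 1
1 | 1 | 1 | 1 | 0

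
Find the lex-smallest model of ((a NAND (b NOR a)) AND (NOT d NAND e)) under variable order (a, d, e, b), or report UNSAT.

a=0, d=0, e=0, b=0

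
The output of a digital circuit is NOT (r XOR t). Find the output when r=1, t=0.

Substituting: NOT (1 XOR 0)
= 0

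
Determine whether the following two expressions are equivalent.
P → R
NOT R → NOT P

Yes, Contrapositive is always equivalent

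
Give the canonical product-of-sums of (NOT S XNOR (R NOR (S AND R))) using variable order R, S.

ΠM(1, 2) = (R OR NOT S) AND (NOT R OR S)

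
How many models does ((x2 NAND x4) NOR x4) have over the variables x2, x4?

No assignment satisfies the expression.
Count: 0 out of 4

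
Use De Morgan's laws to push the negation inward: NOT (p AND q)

NOT p OR NOT q
De Morgan's: NOT(AND of terms) = OR of negations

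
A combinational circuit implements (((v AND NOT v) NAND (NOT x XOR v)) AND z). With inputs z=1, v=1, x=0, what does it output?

Substituting: (((1 AND NOT 1) NAND (NOT 0 XOR 1)) AND 1)
= 1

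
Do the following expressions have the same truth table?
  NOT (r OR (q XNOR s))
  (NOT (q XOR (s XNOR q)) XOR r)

No. Counterexample: with q=0, r=1, s=0, Expression 1 = 0 but Expression 2 = 1.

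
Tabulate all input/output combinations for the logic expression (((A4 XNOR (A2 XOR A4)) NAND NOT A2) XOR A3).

A4 | A2 | A3 | Output
---------------------
0 | 0 | 0 | 0
0 | 0 | 1 | 1
0 | 1 | 0 | 1
0 | 1 | 1 | 0
1 | 0 | 0 | 0
1 | 0 | 1 | 1
1 | 1 | 0 | 1
1 | 1 | 1 | 0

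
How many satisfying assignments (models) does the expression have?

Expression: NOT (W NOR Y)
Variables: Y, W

Satisfying assignments: (0,1), (1,0), (1,1)
Count: 3 out of 4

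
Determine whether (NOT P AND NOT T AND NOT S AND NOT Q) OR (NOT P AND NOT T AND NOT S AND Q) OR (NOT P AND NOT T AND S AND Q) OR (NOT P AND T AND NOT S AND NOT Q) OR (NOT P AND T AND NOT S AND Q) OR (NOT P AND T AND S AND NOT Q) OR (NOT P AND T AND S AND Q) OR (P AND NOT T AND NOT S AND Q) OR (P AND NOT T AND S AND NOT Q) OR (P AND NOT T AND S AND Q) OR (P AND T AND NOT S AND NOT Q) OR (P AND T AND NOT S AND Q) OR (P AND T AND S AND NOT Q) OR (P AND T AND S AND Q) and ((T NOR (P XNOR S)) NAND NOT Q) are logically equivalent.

Yes, they are equivalent — the two output columns agree on all 16 assignments:
P | T | S | Q | Expression 1 | Expression 2
-------------------------------------------
0 | 0 | 0 | 0 | 1 | 1
0 | 0 | 0 | 1 | 1 | 1
0 | 0 | 1 | 0 | 0 | 0
0 | 0 | 1 | 1 | 1 | 1
0 | 1 | 0 | 0 | 1 | 1
0 | 1 | 0 | 1 | 1 | 1
0 | 1 | 1 | 0 | 1 | 1
0 | 1 | 1 | 1 | 1 | 1
1 | 0 | 0 | 0 | 0 | 0
1 | 0 | 0 | 1 | 1 | 1
1 | 0 | 1 | 0 | 1 | 1
1 | 0 | 1 | 1 | 1 | 1
1 | 1 | 0 | 0 | 1 | 1
1 | 1 | 0 | 1 | 1 | 1
1 | 1 | 1 | 0 | 1 | 1
1 | 1 | 1 | 1 | 1 | 1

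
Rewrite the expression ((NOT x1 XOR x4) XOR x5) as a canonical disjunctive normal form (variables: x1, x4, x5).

(NOT x1 AND NOT x4 AND NOT x5) OR (NOT x1 AND x4 AND x5) OR (x1 AND NOT x4 AND x5) OR (x1 AND x4 AND NOT x5)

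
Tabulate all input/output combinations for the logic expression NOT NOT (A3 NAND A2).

A3 | A2 | Output
----------------
0 | 0 | 1
0 | 1 | 1
1 | 0 | 1
1 | 1 | 0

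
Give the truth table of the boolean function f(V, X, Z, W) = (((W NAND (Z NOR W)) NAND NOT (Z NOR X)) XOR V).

V | X | Z | W | Output
----------------------
0 | 0 | 0 | 0 | 1
0 | 0 | 0 | 1 | 1
0 | 0 | 1 | 0 | 0
0 | 0 | 1 | 1 | 0
0 | 1 | 0 | 0 | 0
0 | 1 | 0 | 1 | 0
0 | 1 | 1 | 0 | 0
0 | 1 | 1 | 1 | 0
1 | 0 | 0 | 0 | 0
1 | 0 | 0 | 1 | 0
1 | 0 | 1 | 0 | 1
1 | 0 | 1 | 1 | 1
1 | 1 | 0 | 0 | 1
1 | 1 | 0 | 1 | 1
1 | 1 | 1 | 0 | 1
1 | 1 | 1 | 1 | 1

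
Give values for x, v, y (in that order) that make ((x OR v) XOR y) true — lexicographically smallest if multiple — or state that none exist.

x=0, v=0, y=1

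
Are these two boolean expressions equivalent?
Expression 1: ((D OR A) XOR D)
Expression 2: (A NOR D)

No. Counterexample: with D=0, A=0, Expression 1 = 0 but Expression 2 = 1.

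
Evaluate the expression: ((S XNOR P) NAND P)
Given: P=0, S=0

Substituting: ((0 XNOR 0) NAND 0)
= 1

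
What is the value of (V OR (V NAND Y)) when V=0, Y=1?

Substituting: (0 OR (0 NAND 1))
= 1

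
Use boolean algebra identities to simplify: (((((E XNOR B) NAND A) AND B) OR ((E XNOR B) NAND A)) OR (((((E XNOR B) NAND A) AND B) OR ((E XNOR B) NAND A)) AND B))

By absorption (E OR (E AND v) = E) then absorption (E OR (E AND v) = E):
= ((E XNOR B) NAND A)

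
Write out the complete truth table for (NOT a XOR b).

a | b | Output
--------------
0 | 0 | 1
0 | 1 | 0
1 | 0 | 0
1 | 1 | 1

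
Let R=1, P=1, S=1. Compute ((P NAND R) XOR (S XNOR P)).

Substituting: ((1 NAND 1) XOR (1 XNOR 1))
= 1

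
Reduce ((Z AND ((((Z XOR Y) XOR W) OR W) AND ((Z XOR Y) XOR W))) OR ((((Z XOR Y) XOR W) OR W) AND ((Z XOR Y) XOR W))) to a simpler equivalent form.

By absorption (E OR (E AND v) = E) then absorption (E AND (E OR v) = E):
= ((Z XOR Y) XOR W)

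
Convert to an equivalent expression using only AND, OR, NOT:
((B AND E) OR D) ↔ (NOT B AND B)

(((B AND E) OR D) AND (NOT B AND B)) OR (NOT ((B AND E) OR D) AND NOT (NOT B AND B))
(Biconditional = both true or both false)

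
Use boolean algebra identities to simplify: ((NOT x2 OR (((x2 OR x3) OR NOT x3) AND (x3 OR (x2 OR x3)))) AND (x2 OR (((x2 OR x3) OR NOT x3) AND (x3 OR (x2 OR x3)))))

By distribution ((E OR v) AND (E OR NOT v) = E) then distribution ((E OR v) AND (E OR NOT v) = E):
= (x2 OR x3)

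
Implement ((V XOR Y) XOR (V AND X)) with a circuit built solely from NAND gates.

((((V NAND (V NAND Y)) NAND (Y NAND (V NAND Y))) NAND (((V NAND (V NAND Y)) NAND (Y NAND (V NAND Y))) NAND ((V NAND X) NAND (V NAND X)))) NAND (((V NAND X) NAND (V NAND X)) NAND (((V NAND (V NAND Y)) NAND (Y NAND (V NAND Y))) NAND ((V NAND X) NAND (V NAND X)))))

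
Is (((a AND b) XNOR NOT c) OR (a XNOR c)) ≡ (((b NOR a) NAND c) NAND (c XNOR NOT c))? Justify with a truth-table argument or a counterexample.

No. Counterexample: with a=1, b=0, c=0, Expression 1 = 0 but Expression 2 = 1.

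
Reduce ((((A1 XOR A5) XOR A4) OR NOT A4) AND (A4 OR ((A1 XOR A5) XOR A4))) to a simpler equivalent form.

By distribution ((E OR v) AND (E OR NOT v) = E):
= ((A1 XOR A5) XOR A4)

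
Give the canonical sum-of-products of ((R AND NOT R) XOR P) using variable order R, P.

Σm(1, 3) = (NOT R AND P) OR (R AND P)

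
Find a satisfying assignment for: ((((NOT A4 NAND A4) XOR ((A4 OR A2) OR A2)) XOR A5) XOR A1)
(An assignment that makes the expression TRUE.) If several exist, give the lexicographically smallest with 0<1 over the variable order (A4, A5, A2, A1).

A4=0, A5=0, A2=0, A1=0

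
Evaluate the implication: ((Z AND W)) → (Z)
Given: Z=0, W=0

Antecedent ((Z AND W)) = 0; consequent (Z) = 0.
0 → 0 = 1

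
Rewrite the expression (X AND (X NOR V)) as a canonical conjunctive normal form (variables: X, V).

(X OR V) AND (X OR NOT V) AND (NOT X OR V) AND (NOT X OR NOT V)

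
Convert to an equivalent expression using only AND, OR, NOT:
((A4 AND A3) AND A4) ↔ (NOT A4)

(((A4 AND A3) AND A4) AND (NOT A4)) OR (NOT ((A4 AND A3) AND A4) AND A4)
(Biconditional = both true or both false)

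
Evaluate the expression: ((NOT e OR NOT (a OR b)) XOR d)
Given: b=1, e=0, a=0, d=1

Substituting: ((NOT 0 OR NOT (0 OR 1)) XOR 1)
= 0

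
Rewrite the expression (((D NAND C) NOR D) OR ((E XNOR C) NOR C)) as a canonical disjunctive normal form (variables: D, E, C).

(NOT D AND E AND NOT C) OR (D AND E AND NOT C)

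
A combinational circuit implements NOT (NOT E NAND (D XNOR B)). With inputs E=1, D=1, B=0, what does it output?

Substituting: NOT (NOT 1 NAND (1 XNOR 0))
= 0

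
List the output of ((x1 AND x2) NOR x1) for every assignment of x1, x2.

x1 | x2 | Output
----------------
0 | 0 | 1
0 | 1 | 1
1 | 0 | 0
1 | 1 | 0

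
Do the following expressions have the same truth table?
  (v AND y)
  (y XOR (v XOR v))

No. Counterexample: with v=0, y=1, Expression 1 = 0 but Expression 2 = 1.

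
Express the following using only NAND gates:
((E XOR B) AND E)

((((E NAND (E NAND B)) NAND (B NAND (E NAND B))) NAND E) NAND (((E NAND (E NAND B)) NAND (B NAND (E NAND B))) NAND E))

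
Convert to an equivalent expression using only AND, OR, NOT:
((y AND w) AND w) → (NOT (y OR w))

NOT ((y AND w) AND w) OR (NOT (y OR w))
(Implication elimination: A → B = NOT A OR B)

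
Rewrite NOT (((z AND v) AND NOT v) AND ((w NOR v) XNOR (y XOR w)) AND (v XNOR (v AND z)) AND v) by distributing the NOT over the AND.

NOT ((z AND v) AND NOT v) OR NOT ((w NOR v) XNOR (y XOR w)) OR NOT (v XNOR (v AND z)) OR NOT v
De Morgan's: NOT(AND of terms) = OR of negations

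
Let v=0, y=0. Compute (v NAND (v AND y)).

Substituting: (0 NAND (0 AND 0))
= 1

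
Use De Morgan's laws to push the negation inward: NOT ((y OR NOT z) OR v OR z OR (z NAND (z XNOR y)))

NOT (y OR NOT z) AND NOT v AND NOT z AND NOT (z NAND (z XNOR y))
De Morgan's: NOT(OR of terms) = AND of negations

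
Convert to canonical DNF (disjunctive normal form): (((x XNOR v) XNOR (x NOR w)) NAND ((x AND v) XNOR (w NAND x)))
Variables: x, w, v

(NOT x AND NOT w AND NOT v) OR (NOT x AND NOT w AND v) OR (NOT x AND w AND NOT v) OR (NOT x AND w AND v) OR (x AND NOT w AND NOT v) OR (x AND NOT w AND v) OR (x AND w AND v)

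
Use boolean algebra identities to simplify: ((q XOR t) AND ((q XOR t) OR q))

By absorption (E AND (E OR v) = E):
= (q XOR t)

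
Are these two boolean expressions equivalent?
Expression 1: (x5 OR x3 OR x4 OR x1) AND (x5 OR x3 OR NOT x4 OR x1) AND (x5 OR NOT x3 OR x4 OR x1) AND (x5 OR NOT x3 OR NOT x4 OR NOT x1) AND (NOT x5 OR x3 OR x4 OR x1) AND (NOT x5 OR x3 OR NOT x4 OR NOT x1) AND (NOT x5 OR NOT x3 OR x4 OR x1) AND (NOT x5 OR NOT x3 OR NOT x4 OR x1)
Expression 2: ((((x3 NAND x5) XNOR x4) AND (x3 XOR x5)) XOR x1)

Yes, they are equivalent — the two output columns agree on all 16 assignments:
x5 | x3 | x4 | x1 | Expression 1 | Expression 2
-----------------------------------------------
0 | 0 | 0 | 0 | 0 | 0
0 | 0 | 0 | 1 | 1 | 1
0 | 0 | 1 | 0 | 0 | 0
0 | 0 | 1 | 1 | 1 | 1
0 | 1 | 0 | 0 | 0 | 0
0 | 1 | 0 | 1 | 1 | 1
0 | 1 | 1 | 0 | 1 | 1
0 | 1 | 1 | 1 | 0 | 0
1 | 0 | 0 | 0 | 0 | 0
1 | 0 | 0 | 1 | 1 | 1
1 | 0 | 1 | 0 | 1 | 1
1 | 0 | 1 | 1 | 0 | 0
1 | 1 | 0 | 0 | 0 | 0
1 | 1 | 0 | 1 | 1 | 1
1 | 1 | 1 | 0 | 0 | 0
1 | 1 | 1 | 1 | 1 | 1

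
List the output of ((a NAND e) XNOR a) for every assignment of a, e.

a | e | Output
--------------
0 | 0 | 0
0 | 1 | 0
1 | 0 | 1
1 | 1 | 0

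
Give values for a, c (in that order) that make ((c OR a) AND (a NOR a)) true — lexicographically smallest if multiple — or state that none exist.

a=0, c=1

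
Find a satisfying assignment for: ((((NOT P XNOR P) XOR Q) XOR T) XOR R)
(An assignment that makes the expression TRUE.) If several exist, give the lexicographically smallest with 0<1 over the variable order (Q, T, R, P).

Q=0, T=0, R=1, P=0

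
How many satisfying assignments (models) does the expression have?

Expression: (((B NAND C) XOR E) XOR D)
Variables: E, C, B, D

Satisfying assignments: (0,0,0,0), (0,0,1,0), (0,1,0,0), (0,1,1,1), (1,0,0,1), (1,0,1,1), (1,1,0,1), (1,1,1,0)
Count: 8 out of 16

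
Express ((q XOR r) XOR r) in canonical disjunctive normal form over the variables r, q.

(NOT r AND q) OR (r AND q)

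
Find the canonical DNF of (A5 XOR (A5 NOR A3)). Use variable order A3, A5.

(NOT A3 AND NOT A5) OR (NOT A3 AND A5) OR (A3 AND A5)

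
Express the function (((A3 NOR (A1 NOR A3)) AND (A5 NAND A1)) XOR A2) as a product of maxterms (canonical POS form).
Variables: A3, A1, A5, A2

ΠM(0, 2, 5, 6, 8, 10, 12, 14) = (A3 OR A1 OR A5 OR A2) AND (A3 OR A1 OR NOT A5 OR A2) AND (A3 OR NOT A1 OR A5 OR NOT A2) AND (A3 OR NOT A1 OR NOT A5 OR A2) AND (NOT A3 OR A1 OR A5 OR A2) AND (NOT A3 OR A1 OR NOT A5 OR A2) AND (NOT A3 OR NOT A1 OR A5 OR A2) AND (NOT A3 OR NOT A1 OR NOT A5 OR A2)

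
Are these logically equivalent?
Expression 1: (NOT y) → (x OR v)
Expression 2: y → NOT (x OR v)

No, Inverse is not equivalent to original (counterexample: v=0, x=0, y=0)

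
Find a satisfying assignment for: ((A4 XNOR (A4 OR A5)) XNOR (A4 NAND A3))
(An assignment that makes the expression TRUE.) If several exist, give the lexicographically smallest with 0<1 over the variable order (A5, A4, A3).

A5=0, A4=0, A3=0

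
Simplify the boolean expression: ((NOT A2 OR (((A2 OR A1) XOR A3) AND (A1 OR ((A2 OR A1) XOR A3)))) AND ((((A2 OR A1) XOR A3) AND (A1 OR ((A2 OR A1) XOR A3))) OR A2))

By distribution ((E OR v) AND (E OR NOT v) = E) then absorption (E AND (E OR v) = E):
= ((A2 OR A1) XOR A3)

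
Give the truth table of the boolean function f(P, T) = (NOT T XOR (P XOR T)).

P | T | Output
--------------
0 | 0 | 1
0 | 1 | 1
1 | 0 | 0
1 | 1 | 0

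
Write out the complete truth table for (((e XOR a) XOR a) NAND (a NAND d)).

d | a | e | Output
------------------
0 | 0 | 0 | 1
0 | 0 | 1 | 0
0 | 1 | 0 | 1
0 | 1 | 1 | 0
1 | 0 | 0 | 1
1 | 0 | 1 | 0
1 | 1 | 0 | 1
1 | 1 | 1 | 1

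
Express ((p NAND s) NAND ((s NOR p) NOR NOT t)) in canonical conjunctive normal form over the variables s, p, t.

(s OR NOT p OR NOT t) AND (NOT s OR p OR NOT t)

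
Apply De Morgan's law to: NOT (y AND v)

NOT y OR NOT v
De Morgan's: NOT(AND of terms) = OR of negations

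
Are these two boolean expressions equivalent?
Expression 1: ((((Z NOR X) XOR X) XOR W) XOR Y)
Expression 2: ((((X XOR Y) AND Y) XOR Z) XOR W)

No. Counterexample: with Z=0, W=0, X=0, Y=0, Expression 1 = 1 but Expression 2 = 0.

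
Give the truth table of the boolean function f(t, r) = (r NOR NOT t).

t | r | Output
--------------
0 | 0 | 0
0 | 1 | 0
1 | 0 | 1
1 | 1 | 0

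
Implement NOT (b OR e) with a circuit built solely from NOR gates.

(((b NOR e) NOR (b NOR e)) NOR ((b NOR e) NOR (b NOR e)))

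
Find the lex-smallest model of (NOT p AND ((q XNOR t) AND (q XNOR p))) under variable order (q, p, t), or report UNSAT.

q=0, p=0, t=0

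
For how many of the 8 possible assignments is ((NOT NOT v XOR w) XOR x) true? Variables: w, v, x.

Satisfying assignments: (0,0,1), (0,1,0), (1,0,0), (1,1,1)
Count: 4 out of 8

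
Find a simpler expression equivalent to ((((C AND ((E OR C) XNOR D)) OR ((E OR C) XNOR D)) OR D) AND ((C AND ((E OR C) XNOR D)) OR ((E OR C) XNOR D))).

By absorption (E AND (E OR v) = E) then absorption (E OR (E AND v) = E):
= ((E OR C) XNOR D)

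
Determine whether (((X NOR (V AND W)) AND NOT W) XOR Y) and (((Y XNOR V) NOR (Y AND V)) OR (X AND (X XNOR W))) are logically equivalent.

No. Counterexample: with Y=0, V=0, X=0, W=0, Expression 1 = 1 but Expression 2 = 0.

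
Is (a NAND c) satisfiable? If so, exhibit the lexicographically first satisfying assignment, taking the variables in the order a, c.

a=0, c=0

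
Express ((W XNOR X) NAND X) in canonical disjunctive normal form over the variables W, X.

(NOT W AND NOT X) OR (NOT W AND X) OR (W AND NOT X)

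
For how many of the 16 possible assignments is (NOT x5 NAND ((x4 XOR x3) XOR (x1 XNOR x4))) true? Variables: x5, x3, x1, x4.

Satisfying assignments: (0,0,1,0), (0,0,1,1), (0,1,0,0), (0,1,0,1), (1,0,0,0), (1,0,0,1), (1,0,1,0), (1,0,1,1), (1,1,0,0), (1,1,0,1), (1,1,1,0), (1,1,1,1)
Count: 12 out of 16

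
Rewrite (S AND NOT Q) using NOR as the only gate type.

((S NOR S) NOR ((Q NOR Q) NOR (Q NOR Q)))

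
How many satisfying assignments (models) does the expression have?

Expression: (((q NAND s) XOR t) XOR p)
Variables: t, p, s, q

Satisfying assignments: (0,0,0,0), (0,0,0,1), (0,0,1,0), (0,1,1,1), (1,0,1,1), (1,1,0,0), (1,1,0,1), (1,1,1,0)
Count: 8 out of 16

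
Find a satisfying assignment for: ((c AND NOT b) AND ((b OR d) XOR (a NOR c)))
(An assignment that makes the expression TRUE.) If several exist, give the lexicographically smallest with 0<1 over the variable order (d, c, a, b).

d=1, c=1, a=0, b=0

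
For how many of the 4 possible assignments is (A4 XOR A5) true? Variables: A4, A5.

Satisfying assignments: (0,1), (1,0)
Count: 2 out of 4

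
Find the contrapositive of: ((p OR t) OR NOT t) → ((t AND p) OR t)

Contrapositive: NOT ((t AND p) OR t) → NOT ((p OR t) OR NOT t)
Note: A statement and its contrapositive are logically equivalent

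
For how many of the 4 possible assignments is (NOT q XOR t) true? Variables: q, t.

Satisfying assignments: (0,0), (1,1)
Count: 2 out of 4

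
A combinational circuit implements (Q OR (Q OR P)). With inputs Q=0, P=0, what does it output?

Substituting: (0 OR (0 OR 0))
= 0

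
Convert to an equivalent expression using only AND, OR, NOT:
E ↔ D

(E AND D) OR (NOT E AND NOT D)
(Biconditional = both true or both false)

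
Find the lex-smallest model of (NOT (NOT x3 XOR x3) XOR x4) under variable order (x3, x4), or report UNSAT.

x3=0, x4=1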